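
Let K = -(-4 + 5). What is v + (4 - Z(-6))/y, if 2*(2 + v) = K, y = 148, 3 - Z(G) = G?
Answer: -375/148 ≈ -2.5338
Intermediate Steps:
Z(G) = 3 - G
K = -1 (K = -1*1 = -1)
v = -5/2 (v = -2 + (½)*(-1) = -2 - ½ = -5/2 ≈ -2.5000)
v + (4 - Z(-6))/y = -5/2 + (4 - (3 - 1*(-6)))/148 = -5/2 + (4 - (3 + 6))*(1/148) = -5/2 + (4 - 1*9)*(1/148) = -5/2 + (4 - 9)*(1/148) = -5/2 - 5*1/148 = -5/2 - 5/148 = -375/148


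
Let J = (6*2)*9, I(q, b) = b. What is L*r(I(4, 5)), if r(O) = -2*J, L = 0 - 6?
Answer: 1296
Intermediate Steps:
J = 108 (J = 12*9 = 108)
L = -6
r(O) = -216 (r(O) = -2*108 = -216)
L*r(I(4, 5)) = -6*(-216) = 1296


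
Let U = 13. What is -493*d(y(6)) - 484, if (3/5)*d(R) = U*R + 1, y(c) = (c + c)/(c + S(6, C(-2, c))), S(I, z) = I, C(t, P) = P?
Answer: -35962/3 ≈ -11987.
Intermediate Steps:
y(c) = 2*c/(6 + c) (y(c) = (c + c)/(c + 6) = (2*c)/(6 + c) = 2*c/(6 + c))
d(R) = 5/3 + 65*R/3 (d(R) = 5*(13*R + 1)/3 = 5*(1 + 13*R)/3 = 5/3 + 65*R/3)
-493*d(y(6)) - 484 = -493*(5/3 + 65*(2*6/(6 + 6))/3) - 484 = -493*(5/3 + 65*(2*6/12)/3) - 484 = -493*(5/3 + 65*(2*6*(1/12))/3) - 484 = -493*(5/3 + (65/3)*1) - 484 = -493*(5/3 + 65/3) - 484 = -493*70/3 - 484 = -34510/3 - 484 = -35962/3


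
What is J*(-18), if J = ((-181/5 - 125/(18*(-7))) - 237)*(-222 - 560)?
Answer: -134105962/35 ≈ -3.8316e+6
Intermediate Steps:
J = 67052981/315 (J = ((-181*⅕ - 125/(-126)) - 237)*(-782) = ((-181/5 - 125*(-1/126)) - 237)*(-782) = ((-181/5 + 125/126) - 237)*(-782) = (-22181/630 - 237)*(-782) = -171491/630*(-782) = 67052981/315 ≈ 2.1287e+5)
J*(-18) = (67052981/315)*(-18) = -134105962/35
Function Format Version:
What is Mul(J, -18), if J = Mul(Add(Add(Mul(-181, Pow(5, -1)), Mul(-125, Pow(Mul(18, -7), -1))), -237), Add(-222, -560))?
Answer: Rational(-134105962, 35) ≈ -3.8316e+6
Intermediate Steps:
J = Rational(67052981, 315) (J = Mul(Add(Add(Mul(-181, Rational(1, 5)), Mul(-125, Pow(-126, -1))), -237), -782) = Mul(Add(Add(Rational(-181, 5), Mul(-125, Rational(-1, 126))), -237), -782) = Mul(Add(Add(Rational(-181, 5), Rational(125, 126)), -237), -782) = Mul(Add(Rational(-22181, 630), -237), -782) = Mul(Rational(-171491, 630), -782) = Rational(67052981, 315) ≈ 2.1287e+5)
Mul(J, -18) = Mul(Rational(67052981, 315), -18) = Rational(-134105962, 35)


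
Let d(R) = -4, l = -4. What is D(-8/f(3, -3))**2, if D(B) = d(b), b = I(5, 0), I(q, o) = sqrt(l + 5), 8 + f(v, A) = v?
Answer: 16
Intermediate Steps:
f(v, A) = -8 + v
I(q, o) = 1 (I(q, o) = sqrt(-4 + 5) = sqrt(1) = 1)
b = 1
D(B) = -4
D(-8/f(3, -3))**2 = (-4)**2 = 16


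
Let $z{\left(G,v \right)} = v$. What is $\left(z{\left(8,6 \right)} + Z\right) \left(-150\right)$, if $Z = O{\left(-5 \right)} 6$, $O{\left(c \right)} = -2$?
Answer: $900$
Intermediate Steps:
$Z = -12$ ($Z = \left(-2\right) 6 = -12$)
$\left(z{\left(8,6 \right)} + Z\right) \left(-150\right) = \left(6 - 12\right) \left(-150\right) = \left(-6\right) \left(-150\right) = 900$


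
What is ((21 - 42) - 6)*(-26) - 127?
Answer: 575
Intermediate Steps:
((21 - 42) - 6)*(-26) - 127 = (-21 - 6)*(-26) - 127 = -27*(-26) - 127 = 702 - 127 = 575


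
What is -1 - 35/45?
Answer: -16/9 ≈ -1.7778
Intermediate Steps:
-1 - 35/45 = -1 + (1/45)*(-35) = -1 - 7/9 = -16/9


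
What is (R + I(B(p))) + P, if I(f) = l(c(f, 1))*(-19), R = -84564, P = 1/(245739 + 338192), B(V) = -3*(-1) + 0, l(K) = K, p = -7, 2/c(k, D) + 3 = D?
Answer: -49368446394/583931 ≈ -84545.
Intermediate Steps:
c(k, D) = 2/(-3 + D)
B(V) = 3 (B(V) = 3 + 0 = 3)
P = 1/583931 ≈ 1.7125e-6
I(f) = 19 (I(f) = (2/(-3 + 1))*(-19) = (2/(-2))*(-19) = (2*(-1/2))*(-19) = -1*(-19) = 19)
(R + I(B(p))) + P = (-84564 + 19) + 1/583931 = -84545 + 1/583931 = -49368446394/583931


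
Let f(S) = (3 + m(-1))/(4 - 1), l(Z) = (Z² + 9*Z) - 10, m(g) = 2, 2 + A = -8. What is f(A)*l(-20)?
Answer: 350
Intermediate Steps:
A = -10 (A = -2 - 8 = -10)
l(Z) = -10 + Z² + 9*Z
f(S) = 5/3 (f(S) = (3 + 2)/(4 - 1) = 5/3)
f(A)*l(-20) = 5*(-10 + (-20)² + 9*(-20))/3 = 5*(-10 + 400 - 180)/3 = (5/3)*210 = 350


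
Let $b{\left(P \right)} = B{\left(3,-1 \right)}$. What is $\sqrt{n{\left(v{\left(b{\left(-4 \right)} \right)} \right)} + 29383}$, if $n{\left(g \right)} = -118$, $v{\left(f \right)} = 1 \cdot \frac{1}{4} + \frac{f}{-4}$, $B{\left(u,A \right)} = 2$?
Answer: $\sqrt{29265} \approx 171.07$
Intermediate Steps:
$b{\left(P \right)} = 2$
$v{\left(f \right)} = \frac{1}{4} - \frac{f}{4}$ ($v{\left(f \right)} = 1 \cdot \frac{1}{4} + f \left(- \frac{1}{4}\right) = \frac{1}{4} - \frac{f}{4}$)
$\sqrt{n{\left(v{\left(b{\left(-4 \right)} \right)} \right)} + 29383} = \sqrt{-118 + 29383} = \sqrt{29265}$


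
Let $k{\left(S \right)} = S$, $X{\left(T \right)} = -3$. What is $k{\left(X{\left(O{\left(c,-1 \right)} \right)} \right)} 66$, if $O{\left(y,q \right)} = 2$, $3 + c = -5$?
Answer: $-198$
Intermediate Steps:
$c = -8$ ($c = -3 - 5 = -8$)
$k{\left(X{\left(O{\left(c,-1 \right)} \right)} \right)} 66 = \left(-3\right) 66 = -198$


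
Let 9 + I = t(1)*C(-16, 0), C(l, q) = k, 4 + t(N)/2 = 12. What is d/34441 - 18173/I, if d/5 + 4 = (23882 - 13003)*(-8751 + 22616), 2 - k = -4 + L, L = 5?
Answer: 4653410292/241087 ≈ 19302.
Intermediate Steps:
t(N) = 16 (t(N) = -8 + 2*12 = -8 + 24 = 16)
k = 1 (k = 2 - (-4 + 5) = 2 - 1*1 = 2 - 1 = 1)
C(l, q) = 1
I = 7 (I = -9 + 16*1 = -9 + 16 = 7)
d = 754186655 (d = -20 + 5*((23882 - 13003)*(-8751 + 22616)) = -20 + 5*(10879*13865) = -20 + 5*150837335 = -20 + 754186675 = 754186655)
d/34441 - 18173/I = 754186655/34441 - 18173/7 = 4653410292/241087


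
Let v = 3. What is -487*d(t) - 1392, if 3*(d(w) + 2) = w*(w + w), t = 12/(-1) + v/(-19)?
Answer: -17475436/361 ≈ -48408.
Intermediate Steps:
t = -231/19 (t = 12/(-1) + 3/(-19) = 12*(-1) + 3*(-1/19) = -12 - 3/19 = -231/19 ≈ -12.158)
d(w) = -2 + 2*w**2/3 (d(w) = -2 + (w*(w + w))/3 = -2 + (w*(2*w))/3 = -2 + (2*w**2)/3 = -2 + 2*w**2/3)
-487*d(t) - 1392 = -487*(-2 + 2*(-231/19)**2/3) - 1392 = -487*(-2 + (2/3)*(53361/361)) - 1392 = -487*(-2 + 35574/361) - 1392 = -487*34852/361 - 1392 = -16972924/361 - 1392 = -17475436/361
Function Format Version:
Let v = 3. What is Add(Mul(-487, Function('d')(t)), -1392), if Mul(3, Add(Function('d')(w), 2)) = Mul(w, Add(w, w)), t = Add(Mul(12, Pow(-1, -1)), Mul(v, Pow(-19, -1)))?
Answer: Rational(-17475436, 361) ≈ -48408.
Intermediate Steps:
t = Rational(-231, 19) (t = Add(Mul(12, Pow(-1, -1)), Mul(3, Pow(-19, -1))) = Add(Mul(12, -1), Mul(3, Rational(-1, 19))) = Add(-12, Rational(-3, 19)) = Rational(-231, 19) ≈ -12.158)
Function('d')(w) = Add(-2, Mul(Rational(2, 3), Pow(w, 2))) (Function('d')(w) = Add(-2, Mul(Rational(1, 3), Mul(w, Add(w, w)))) = Add(-2, Mul(Rational(1, 3), Mul(w, Mul(2, w)))) = Add(-2, Mul(Rational(1, 3), Mul(2, Pow(w, 2)))) = Add(-2, Mul(Rational(2, 3), Pow(w, 2))))
Add(Mul(-487, Function('d')(t)), -1392) = Add(Mul(-487, Add(-2, Mul(Rational(2, 3), Pow(Rational(-231, 19), 2)))), -1392) = Add(Mul(-487, Add(-2, Mul(Rational(2, 3), Rational(53361, 361)))), -1392) = Add(Mul(-487, Add(-2, Rational(35574, 361))), -1392) = Add(Mul(-487, Rational(34852, 361)), -1392) = Add(Rational(-16972924, 361), -1392) = Rational(-17475436, 361)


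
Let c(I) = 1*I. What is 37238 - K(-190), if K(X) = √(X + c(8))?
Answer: 37238 - I*√182 ≈ 37238.0 - 13.491*I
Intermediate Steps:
c(I) = I
K(X) = √(8 + X) (K(X) = √(X + 8) = √(8 + X))
37238 - K(-190) = 37238 - √(8 - 190) = 37238 - √(-182) = 37238 - I*√182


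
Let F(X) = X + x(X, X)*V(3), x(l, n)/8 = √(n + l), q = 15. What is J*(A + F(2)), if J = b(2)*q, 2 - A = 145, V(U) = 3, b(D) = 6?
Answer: -8370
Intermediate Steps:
x(l, n) = 8*√(l + n) (x(l, n) = 8*√(n + l) = 8*√(l + n))
A = -143 (A = 2 - 1*145 = 2 - 145 = -143)
F(X) = X + 24*√2*√X (F(X) = X + (8*√(X + X))*3 = X + (8*√(2*X))*3 = X + (8*(√2*√X))*3 = X + (8*√2*√X)*3 = X + 24*√2*√X)
J = 90 (J = 6*15 = 90)
J*(A + F(2)) = 90*(-143 + (2 + 24*√2*√2)) = 90*(-143 + (2 + 48)) = 90*(-143 + 50) = 90*(-93) = -8370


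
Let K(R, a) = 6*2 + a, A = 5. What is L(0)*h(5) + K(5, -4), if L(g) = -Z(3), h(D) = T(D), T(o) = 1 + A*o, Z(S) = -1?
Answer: 34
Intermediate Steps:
K(R, a) = 12 + a
T(o) = 1 + 5*o
h(D) = 1 + 5*D
L(g) = 1 (L(g) = -1*(-1) = 1)
L(0)*h(5) + K(5, -4) = 1*(1 + 5*5) + (12 - 4) = 1*(1 + 25) + 8 = 1*26 + 8 = 26 + 8 = 34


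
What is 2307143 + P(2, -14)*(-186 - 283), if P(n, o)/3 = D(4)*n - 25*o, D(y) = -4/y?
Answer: 1817507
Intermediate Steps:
P(n, o) = -75*o - 3*n (P(n, o) = 3*((-4/4)*n - 25*o) = 3*((-4*¼)*n - 25*o) = 3*(-n - 25*o) = -75*o - 3*n)
2307143 + P(2, -14)*(-186 - 283) = 2307143 + (-75*(-14) - 3*2)*(-186 - 283) = 2307143 + (1050 - 6)*(-469) = 2307143 + 1044*(-469) = 2307143 - 489636 = 1817507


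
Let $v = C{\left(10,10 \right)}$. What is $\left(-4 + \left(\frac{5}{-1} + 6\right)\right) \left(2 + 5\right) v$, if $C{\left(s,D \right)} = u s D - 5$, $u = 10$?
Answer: $-20895$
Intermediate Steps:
$C{\left(s,D \right)} = -5 + 10 D s$ ($C{\left(s,D \right)} = 10 s D - 5 = 10 D s - 5 = -5 + 10 D s$)
$v = 995$ ($v = -5 + 10 \cdot 10 \cdot 10 = -5 + 1000 = 995$)
$\left(-4 + \left(\frac{5}{-1} + 6\right)\right) \left(2 + 5\right) v = \left(-4 + \left(\frac{5}{-1} + 6\right)\right) \left(2 + 5\right) 995 = \left(-4 + \left(5 \left(-1\right) + 6\right)\right) 7 \cdot 995 = \left(-4 + \left(-5 + 6\right)\right) 7 \cdot 995 = \left(-4 + 1\right) 7 \cdot 995 = \left(-3\right) 7 \cdot 995 = \left(-21\right) 995 = -20895$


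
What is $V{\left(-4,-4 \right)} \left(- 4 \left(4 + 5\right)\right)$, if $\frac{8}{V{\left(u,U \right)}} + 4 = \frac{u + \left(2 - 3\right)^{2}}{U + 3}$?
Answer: $288$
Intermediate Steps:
$V{\left(u,U \right)} = \frac{8}{-4 + \frac{1 + u}{3 + U}}$ ($V{\left(u,U \right)} = \frac{8}{-4 + \frac{u + \left(2 - 3\right)^{2}}{U + 3}} = \frac{8}{-4 + \frac{u + \left(-1\right)^{2}}{3 + U}} = \frac{8}{-4 + \frac{u + 1}{3 + U}} = \frac{8}{-4 + \frac{1 + u}{3 + U}}$)
$V{\left(-4,-4 \right)} \left(- 4 \left(4 + 5\right)\right) = \frac{8 \left(3 - 4\right)}{-11 - 4 - -16} \left(- 4 \left(4 + 5\right)\right) = 8 \frac{1}{-11 - 4 + 16} \left(-1\right) \left(\left(-4\right) 9\right) = 8 \cdot 1^{-1} \left(-1\right) \left(-36\right) = 8 \cdot 1 \left(-1\right) \left(-36\right) = \left(-8\right) \left(-36\right) = 288$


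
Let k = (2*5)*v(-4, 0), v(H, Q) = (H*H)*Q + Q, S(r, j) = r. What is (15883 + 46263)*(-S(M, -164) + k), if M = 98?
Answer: -6090308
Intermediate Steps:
v(H, Q) = Q + Q*H² (v(H, Q) = H²*Q + Q = Q*H² + Q = Q + Q*H²)
k = 0 (k = (2*5)*(0*(1 + (-4)²)) = 10*(0*(1 + 16)) = 10*(0*17) = 10*0 = 0)
(15883 + 46263)*(-S(M, -164) + k) = (15883 + 46263)*(-1*98 + 0) = 62146*(-98 + 0) = 62146*(-98) = -6090308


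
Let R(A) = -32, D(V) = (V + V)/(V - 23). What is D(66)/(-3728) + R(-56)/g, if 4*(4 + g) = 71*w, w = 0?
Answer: 320575/40076 ≈ 7.9992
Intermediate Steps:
D(V) = 2*V/(-23 + V) (D(V) = (2*V)/(-23 + V) = 2*V/(-23 + V))
g = -4 (g = -4 + (71*0)/4 = -4 + (1/4)*0 = -4 + 0 = -4)
D(66)/(-3728) + R(-56)/g = (2*66/(-23 + 66))/(-3728) - 32/(-4) = (2*66/43)*(-1/3728) - 32*(-1/4) = (2*66*(1/43))*(-1/3728) + 8 = (132/43)*(-1/3728) + 8 = -33/40076 + 8 = 320575/40076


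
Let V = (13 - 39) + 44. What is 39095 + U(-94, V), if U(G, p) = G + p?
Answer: 39019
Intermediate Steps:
V = 18 (V = -26 + 44 = 18)
39095 + U(-94, V) = 39095 + (-94 + 18) = 39095 - 76 = 39019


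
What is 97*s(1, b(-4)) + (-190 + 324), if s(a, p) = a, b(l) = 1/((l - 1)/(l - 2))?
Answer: 231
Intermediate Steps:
b(l) = (-2 + l)/(-1 + l) (b(l) = 1/((-1 + l)/(-2 + l)) = (-2 + l)/(-1 + l))
97*s(1, b(-4)) + (-190 + 324) = 97*1 + (-190 + 324) = 97 + 134 = 231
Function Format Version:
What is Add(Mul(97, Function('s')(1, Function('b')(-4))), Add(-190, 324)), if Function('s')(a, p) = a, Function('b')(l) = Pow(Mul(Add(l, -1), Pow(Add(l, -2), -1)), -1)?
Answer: 231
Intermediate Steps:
Function('b')(l) = Mul(Pow(Add(-1, l), -1), Add(-2, l)) (Function('b')(l) = Pow(Mul(Add(-1, l), Pow(Add(-2, l), -1)), -1) = Pow(Mul(Pow(Add(-2, l), -1), Add(-1, l)), -1) = Mul(Pow(Add(-1, l), -1), Add(-2, l)))
Add(Mul(97, Function('s')(1, Function('b')(-4))), Add(-190, 324)) = Add(Mul(97, 1), Add(-190, 324)) = Add(97, 134) = 231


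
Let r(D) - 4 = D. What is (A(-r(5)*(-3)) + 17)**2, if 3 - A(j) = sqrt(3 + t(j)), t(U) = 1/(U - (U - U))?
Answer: (180 - sqrt(246))**2/81 ≈ 333.33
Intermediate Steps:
r(D) = 4 + D
t(U) = 1/U (t(U) = 1/(U - 1*0) = 1/(U + 0) = 1/U)
A(j) = 3 - sqrt(3 + 1/j)
(A(-r(5)*(-3)) + 17)**2 = ((3 - sqrt(3 + 1/(-(4 + 5)*(-3)))) + 17)**2 = ((3 - sqrt(3 + 1/(-1*9*(-3)))) + 17)**2 = ((3 - sqrt(3 + 1/(-9*(-3)))) + 17)**2 = ((3 - sqrt(3 + 1/27)) + 17)**2 = ((3 - sqrt(82/27)) + 17)**2 = ((3 - sqrt(246)/9) + 17)**2 = (20 - sqrt(246)/9)**2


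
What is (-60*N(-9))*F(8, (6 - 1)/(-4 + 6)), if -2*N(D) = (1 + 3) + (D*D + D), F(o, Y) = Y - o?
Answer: -12540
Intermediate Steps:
N(D) = -2 - D/2 - D**2/2 (N(D) = -((1 + 3) + (D*D + D))/2 = -(4 + (D**2 + D))/2 = -(4 + (D + D**2))/2 = -(4 + D + D**2)/2 = -2 - D/2 - D**2/2)
(-60*N(-9))*F(8, (6 - 1)/(-4 + 6)) = (-60*(-2 - 1/2*(-9) - 1/2*(-9)**2))*((6 - 1)/(-4 + 6) - 1*8) = (-60*(-2 + 9/2 - 1/2*81))*(5/2 - 8) = (-60*(-2 + 9/2 - 81/2))*(5*(1/2) - 8) = (-60*(-38))*(5/2 - 8) = 2280*(-11/2) = -12540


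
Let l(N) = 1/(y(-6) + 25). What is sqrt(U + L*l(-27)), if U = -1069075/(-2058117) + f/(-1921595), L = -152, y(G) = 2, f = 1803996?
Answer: I*sqrt(851508628404570175199571645)/11864602009845 ≈ 2.4595*I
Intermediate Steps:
l(N) = 1/27 (l(N) = 1/(2 + 25) = 1/27)
U = -1658505660907/3954867336615 (U = -1069075/(-2058117) + 1803996/(-1921595) = -1069075*(-1/2058117) + 1803996*(-1/1921595) = 1069075/2058117 - 1803996/1921595 = -1658505660907/3954867336615 ≈ -0.41936)
sqrt(U + L*l(-27)) = sqrt(-1658505660907/3954867336615 - 152*1/27) = sqrt(-1658505660907/3954867336615 - 152/27) = sqrt(-215306496003323/35593806029535) = I*sqrt(851508628404570175199571645)/11864602009845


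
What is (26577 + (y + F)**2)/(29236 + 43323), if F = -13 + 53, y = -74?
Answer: 27733/72559 ≈ 0.38221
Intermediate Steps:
F = 40
(26577 + (y + F)**2)/(29236 + 43323) = (26577 + (-74 + 40)**2)/(29236 + 43323) = (26577 + (-34)**2)/72559 = (26577 + 1156)*(1/72559) = 27733*(1/72559) = 27733/72559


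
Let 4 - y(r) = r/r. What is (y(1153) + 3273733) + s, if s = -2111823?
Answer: 1161913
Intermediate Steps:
y(r) = 3 (y(r) = 4 - r/r = 4 - 1*1 = 4 - 1 = 3)
(y(1153) + 3273733) + s = (3 + 3273733) - 2111823 = 3273736 - 2111823 = 1161913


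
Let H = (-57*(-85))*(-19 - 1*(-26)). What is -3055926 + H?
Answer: -3022011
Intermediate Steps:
H = 33915 (H = 4845*(-19 + 26) = 4845*7 = 33915)
-3055926 + H = -3055926 + 33915 = -3022011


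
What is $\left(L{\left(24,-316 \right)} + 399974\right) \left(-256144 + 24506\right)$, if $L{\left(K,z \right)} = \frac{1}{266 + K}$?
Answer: $- \frac{13434130840559}{145} \approx -9.2649 \cdot 10^{10}$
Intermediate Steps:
$\left(L{\left(24,-316 \right)} + 399974\right) \left(-256144 + 24506\right) = \left(\frac{1}{266 + 24} + 399974\right) \left(-256144 + 24506\right) = \left(\frac{1}{290} + 399974\right) \left(-231638\right) = \frac{115992461}{290} \left(-231638\right) = - \frac{13434130840559}{145}$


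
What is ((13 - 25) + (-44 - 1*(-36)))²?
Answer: 400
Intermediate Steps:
((13 - 25) + (-44 - 1*(-36)))² = (-12 + (-44 + 36))² = (-12 - 8)² = (-20)² = 400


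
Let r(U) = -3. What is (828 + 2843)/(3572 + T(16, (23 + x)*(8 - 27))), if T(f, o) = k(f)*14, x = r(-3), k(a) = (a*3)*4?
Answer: 3671/6260 ≈ 0.58642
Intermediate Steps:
k(a) = 12*a (k(a) = (3*a)*4 = 12*a)
x = -3
T(f, o) = 168*f (T(f, o) = (12*f)*14 = 168*f)
(828 + 2843)/(3572 + T(16, (23 + x)*(8 - 27))) = (828 + 2843)/(3572 + 168*16) = 3671/(3572 + 2688) = 3671/6260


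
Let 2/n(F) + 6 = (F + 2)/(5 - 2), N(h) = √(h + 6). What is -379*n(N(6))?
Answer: 9096/61 + 1137*√3/61 ≈ 181.40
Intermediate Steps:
N(h) = √(6 + h)
n(F) = 2/(-16/3 + F/3) (n(F) = 2/(-6 + (F + 2)/(5 - 2)) = 2/(-6 + (2 + F)/3) = 2/(-6 + (2 + F)*(⅓)) = 2/(-6 + (⅔ + F/3)) = 2/(-16/3 + F/3))
-379*n(N(6)) = -2274/(-16 + √(6 + 6)) = -2274/(-16 + √12) = -2274/(-16 + 2*√3)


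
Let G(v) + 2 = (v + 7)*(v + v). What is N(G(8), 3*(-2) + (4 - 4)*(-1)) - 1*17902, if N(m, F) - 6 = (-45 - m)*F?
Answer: -16198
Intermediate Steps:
G(v) = -2 + 2*v*(7 + v) (G(v) = -2 + (v + 7)*(v + v) = -2 + (7 + v)*(2*v) = -2 + 2*v*(7 + v))
N(m, F) = 6 + F*(-45 - m) (N(m, F) = 6 + (-45 - m)*F = 6 + F*(-45 - m))
N(G(8), 3*(-2) + (4 - 4)*(-1)) - 1*17902 = (6 - 45*(3*(-2) + (4 - 4)*(-1)) - (3*(-2) + (4 - 4)*(-1))*(-2 + 2*8**2 + 14*8)) - 1*17902 = (6 - 45*(-6 + 0*(-1)) - (-6 + 0*(-1))*(-2 + 2*64 + 112)) - 17902 = (6 - 45*(-6 + 0) - (-6 + 0)*(-2 + 128 + 112)) - 17902 = (6 - 45*(-6) - 1*(-6)*238) - 17902 = (6 + 270 + 1428) - 17902 = 1704 - 17902 = -16198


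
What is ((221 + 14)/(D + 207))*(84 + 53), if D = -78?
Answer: 32195/129 ≈ 249.57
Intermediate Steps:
((221 + 14)/(D + 207))*(84 + 53) = ((221 + 14)/(-78 + 207))*(84 + 53) = (235/129)*137 = 32195/129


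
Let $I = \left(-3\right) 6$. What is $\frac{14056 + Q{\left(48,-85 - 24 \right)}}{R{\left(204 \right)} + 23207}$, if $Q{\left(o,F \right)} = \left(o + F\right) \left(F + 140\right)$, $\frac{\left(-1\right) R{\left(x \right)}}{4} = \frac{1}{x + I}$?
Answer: $\frac{1131345}{2158249} \approx 0.5242$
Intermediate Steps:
$I = -18$
$R{\left(x \right)} = - \frac{4}{-18 + x}$ ($R{\left(x \right)} = - \frac{4}{x - 18} = - \frac{4}{-18 + x}$)
$Q{\left(o,F \right)} = \left(140 + F\right) \left(F + o\right)$ ($Q{\left(o,F \right)} = \left(F + o\right) \left(140 + F\right) = \left(140 + F\right) \left(F + o\right)$)
$\frac{14056 + Q{\left(48,-85 - 24 \right)}}{R{\left(204 \right)} + 23207} = \frac{14056 + \left(\left(-85 - 24\right)^{2} + 140 \left(-85 - 24\right) + 140 \cdot 48 + \left(-85 - 24\right) 48\right)}{- \frac{4}{-18 + 204} + 23207} = \frac{14056 + \left(\left(-109\right)^{2} + 140 \left(-109\right) + 6720 - 5232\right)}{- \frac{4}{186} + 23207} = \frac{14056 + \left(11881 - 15260 + 6720 - 5232\right)}{\left(-4\right) \frac{1}{186} + 23207} = \frac{14056 - 1891}{- \frac{2}{93} + 23207} = \frac{12165}{\frac{2158249}{93}} = 12165 \cdot \frac{93}{2158249} = \frac{1131345}{2158249}$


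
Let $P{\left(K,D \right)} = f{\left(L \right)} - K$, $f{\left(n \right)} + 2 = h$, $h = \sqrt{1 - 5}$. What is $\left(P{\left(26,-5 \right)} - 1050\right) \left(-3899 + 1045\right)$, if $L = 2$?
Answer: $3076612 - 5708 i \approx 3.0766 \cdot 10^{6} - 5708.0 i$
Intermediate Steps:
$h = 2 i$ ($h = \sqrt{-4} = 2 i \approx 2.0 i$)
$f{\left(n \right)} = -2 + 2 i$
$P{\left(K,D \right)} = -2 - K + 2 i$ ($P{\left(K,D \right)} = \left(-2 + 2 i\right) - K = -2 - K + 2 i$)
$\left(P{\left(26,-5 \right)} - 1050\right) \left(-3899 + 1045\right) = \left(\left(-2 - 26 + 2 i\right) - 1050\right) \left(-3899 + 1045\right) = \left(\left(-2 - 26 + 2 i\right) - 1050\right) \left(-2854\right) = \left(\left(-28 + 2 i\right) - 1050\right) \left(-2854\right) = \left(-1078 + 2 i\right) \left(-2854\right) = 3076612 - 5708 i$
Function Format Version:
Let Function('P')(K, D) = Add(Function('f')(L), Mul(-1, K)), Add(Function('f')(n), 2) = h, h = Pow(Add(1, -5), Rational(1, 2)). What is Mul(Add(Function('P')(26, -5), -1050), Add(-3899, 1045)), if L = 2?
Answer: Add(3076612, Mul(-5708, I)) ≈ Add(3.0766e+6, Mul(-5708.0, I))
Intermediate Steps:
h = Mul(2, I) (h = Pow(-4, Rational(1, 2)) = Mul(2, I) ≈ Mul(2.0000, I))
Function('f')(n) = Add(-2, Mul(2, I))
Function('P')(K, D) = Add(-2, Mul(-1, K), Mul(2, I)) (Function('P')(K, D) = Add(Add(-2, Mul(2, I)), Mul(-1, K)) = Add(-2, Mul(-1, K), Mul(2, I)))
Mul(Add(Function('P')(26, -5), -1050), Add(-3899, 1045)) = Mul(Add(Add(-2, Mul(-1, 26), Mul(2, I)), -1050), Add(-3899, 1045)) = Mul(Add(Add(-2, -26, Mul(2, I)), -1050), -2854) = Mul(Add(Add(-28, Mul(2, I)), -1050), -2854) = Mul(Add(-1078, Mul(2, I)), -2854) = Add(3076612, Mul(-5708, I))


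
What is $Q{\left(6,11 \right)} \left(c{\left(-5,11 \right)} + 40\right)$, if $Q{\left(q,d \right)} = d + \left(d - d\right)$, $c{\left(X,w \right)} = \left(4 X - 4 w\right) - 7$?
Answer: $-341$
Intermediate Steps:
$c{\left(X,w \right)} = -7 - 4 w + 4 X$ ($c{\left(X,w \right)} = \left(- 4 w + 4 X\right) - 7 = -7 - 4 w + 4 X$)
$Q{\left(q,d \right)} = d$ ($Q{\left(q,d \right)} = d + 0 = d$)
$Q{\left(6,11 \right)} \left(c{\left(-5,11 \right)} + 40\right) = 11 \left(\left(-7 - 44 + 4 \left(-5\right)\right) + 40\right) = 11 \left(\left(-7 - 44 - 20\right) + 40\right) = 11 \left(-71 + 40\right) = 11 \left(-31\right) = -341$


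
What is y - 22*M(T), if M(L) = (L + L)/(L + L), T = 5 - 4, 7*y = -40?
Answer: -194/7 ≈ -27.714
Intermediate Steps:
y = -40/7 (y = (1/7)*(-40) = -40/7 ≈ -5.7143)
T = 1
M(L) = 1 (M(L) = (2*L)/((2*L)) = (2*L)*(1/(2*L)) = 1)
y - 22*M(T) = -40/7 - 22*1 = -40/7 - 22 = -194/7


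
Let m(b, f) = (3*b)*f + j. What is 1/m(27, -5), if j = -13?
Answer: -1/418 ≈ -0.0023923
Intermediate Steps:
m(b, f) = -13 + 3*b*f (m(b, f) = (3*b)*f - 13 = 3*b*f - 13 = -13 + 3*b*f)
1/m(27, -5) = 1/(-13 + 3*27*(-5)) = 1/(-13 - 405) = 1/(-418) = -1/418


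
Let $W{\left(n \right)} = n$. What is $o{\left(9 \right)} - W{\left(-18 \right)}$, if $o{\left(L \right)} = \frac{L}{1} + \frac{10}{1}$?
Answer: $37$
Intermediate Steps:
$o{\left(L \right)} = 10 + L$ ($o{\left(L \right)} = L 1 + 10 \cdot 1 = L + 10 = 10 + L$)
$o{\left(9 \right)} - W{\left(-18 \right)} = \left(10 + 9\right) - -18 = 19 + 18 = 37$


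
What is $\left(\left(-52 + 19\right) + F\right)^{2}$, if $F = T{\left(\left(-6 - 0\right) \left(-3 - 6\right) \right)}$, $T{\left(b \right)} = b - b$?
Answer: $1089$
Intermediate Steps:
$T{\left(b \right)} = 0$
$F = 0$
$\left(\left(-52 + 19\right) + F\right)^{2} = \left(\left(-52 + 19\right) + 0\right)^{2} = \left(-33 + 0\right)^{2} = \left(-33\right)^{2} = 1089$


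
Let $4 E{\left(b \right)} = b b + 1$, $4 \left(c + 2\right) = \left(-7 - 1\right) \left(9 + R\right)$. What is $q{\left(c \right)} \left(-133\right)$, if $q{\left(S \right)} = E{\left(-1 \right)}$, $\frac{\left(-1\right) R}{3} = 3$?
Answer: $- \frac{133}{2} \approx -66.5$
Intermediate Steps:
$R = -9$ ($R = \left(-3\right) 3 = -9$)
$c = -2$ ($c = -2 + \frac{\left(-7 - 1\right) \left(9 - 9\right)}{4} = -2 + \frac{\left(-8\right) 0}{4} = -2 + \frac{1}{4} \cdot 0 = -2 + 0 = -2$)
$E{\left(b \right)} = \frac{1}{4} + \frac{b^{2}}{4}$ ($E{\left(b \right)} = \frac{b b + 1}{4} = \frac{b^{2} + 1}{4} = \frac{1 + b^{2}}{4} = \frac{1}{4} + \frac{b^{2}}{4}$)
$q{\left(S \right)} = \frac{1}{2}$ ($q{\left(S \right)} = \frac{1}{4} + \frac{\left(-1\right)^{2}}{4} = \frac{1}{4} + \frac{1}{4} \cdot 1 = \frac{1}{4} + \frac{1}{4} = \frac{1}{2}$)
$q{\left(c \right)} \left(-133\right) = \frac{1}{2} \left(-133\right) = - \frac{133}{2}$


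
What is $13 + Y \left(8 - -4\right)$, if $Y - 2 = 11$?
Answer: $169$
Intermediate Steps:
$Y = 13$ ($Y = 2 + 11 = 13$)
$13 + Y \left(8 - -4\right) = 13 + 13 \left(8 - -4\right) = 13 + 13 \left(8 + 4\right) = 13 + 13 \cdot 12 = 13 + 156 = 169$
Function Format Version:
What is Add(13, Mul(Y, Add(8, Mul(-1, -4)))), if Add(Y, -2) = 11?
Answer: 169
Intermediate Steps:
Y = 13 (Y = Add(2, 11) = 13)
Add(13, Mul(Y, Add(8, Mul(-1, -4)))) = Add(13, Mul(13, Add(8, Mul(-1, -4)))) = Add(13, Mul(13, Add(8, 4))) = Add(13, Mul(13, 12)) = Add(13, 156) = 169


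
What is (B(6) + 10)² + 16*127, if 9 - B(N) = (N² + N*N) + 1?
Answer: 4948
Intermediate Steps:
B(N) = 8 - 2*N² (B(N) = 9 - ((N² + N*N) + 1) = 9 - ((N² + N²) + 1) = 9 - (2*N² + 1) = 9 - (1 + 2*N²) = 9 + (-1 - 2*N²) = 8 - 2*N²)
(B(6) + 10)² + 16*127 = ((8 - 2*6²) + 10)² + 16*127 = ((8 - 2*36) + 10)² + 2032 = ((8 - 72) + 10)² + 2032 = (-64 + 10)² + 2032 = (-54)² + 2032 = 2916 + 2032 = 4948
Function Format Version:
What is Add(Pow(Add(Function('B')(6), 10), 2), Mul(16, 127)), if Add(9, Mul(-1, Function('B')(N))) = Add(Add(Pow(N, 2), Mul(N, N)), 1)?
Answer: 4948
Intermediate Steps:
Function('B')(N) = Add(8, Mul(-2, Pow(N, 2))) (Function('B')(N) = Add(9, Mul(-1, Add(Add(Pow(N, 2), Mul(N, N)), 1))) = Add(9, Mul(-1, Add(Add(Pow(N, 2), Pow(N, 2)), 1))) = Add(9, Mul(-1, Add(Mul(2, Pow(N, 2)), 1))) = Add(9, Mul(-1, Add(1, Mul(2, Pow(N, 2))))) = Add(9, Add(-1, Mul(-2, Pow(N, 2)))) = Add(8, Mul(-2, Pow(N, 2))))
Add(Pow(Add(Function('B')(6), 10), 2), Mul(16, 127)) = Add(Pow(Add(Add(8, Mul(-2, Pow(6, 2))), 10), 2), Mul(16, 127)) = Add(Pow(Add(Add(8, Mul(-2, 36)), 10), 2), 2032) = Add(Pow(Add(Add(8, -72), 10), 2), 2032) = Add(Pow(Add(-64, 10), 2), 2032) = Add(Pow(-54, 2), 2032) = Add(2916, 2032) = 4948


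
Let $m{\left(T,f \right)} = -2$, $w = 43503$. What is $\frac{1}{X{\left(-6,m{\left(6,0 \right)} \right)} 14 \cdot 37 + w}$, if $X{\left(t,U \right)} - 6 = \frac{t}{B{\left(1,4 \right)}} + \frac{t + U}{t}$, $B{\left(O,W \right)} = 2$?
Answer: $\frac{3}{137243} \approx 2.1859 \cdot 10^{-5}$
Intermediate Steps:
$X{\left(t,U \right)} = 6 + \frac{t}{2} + \frac{U + t}{t}$ ($X{\left(t,U \right)} = 6 + \left(\frac{t}{2} + \frac{t + U}{t}\right) = 6 + \left(t \frac{1}{2} + \frac{U + t}{t}\right) = 6 + \left(\frac{t}{2} + \frac{U + t}{t}\right) = 6 + \frac{t}{2} + \frac{U + t}{t}$)
$\frac{1}{X{\left(-6,m{\left(6,0 \right)} \right)} 14 \cdot 37 + w} = \frac{1}{\left(7 + \frac{1}{2} \left(-6\right) - \frac{2}{-6}\right) 14 \cdot 37 + 43503} = \frac{1}{\left(7 - 3 - - \frac{1}{3}\right) 14 \cdot 37 + 43503} = \frac{1}{\left(7 - 3 + \frac{1}{3}\right) 14 \cdot 37 + 43503} = \frac{1}{\frac{13}{3} \cdot 14 \cdot 37 + 43503} = \frac{1}{\frac{182}{3} \cdot 37 + 43503} = \frac{1}{\frac{6734}{3} + 43503} = \frac{1}{\frac{137243}{3}} = \frac{3}{137243}$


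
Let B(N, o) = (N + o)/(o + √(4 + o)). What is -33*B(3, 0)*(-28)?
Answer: 1386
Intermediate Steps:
B(N, o) = (N + o)/(o + √(4 + o))
-33*B(3, 0)*(-28) = -33*(3 + 0)/(0 + √(4 + 0))*(-28) = -33*3/(0 + √4)*(-28) = -33*3/(0 + 2)*(-28) = -33*3/2*(-28) = -99/2*(-28) = 1386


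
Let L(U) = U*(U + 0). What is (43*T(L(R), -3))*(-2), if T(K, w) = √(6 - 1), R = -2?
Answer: -86*√5 ≈ -192.30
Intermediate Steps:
L(U) = U² (L(U) = U*U = U²)
T(K, w) = √5
(43*T(L(R), -3))*(-2) = (43*√5)*(-2) = -86*√5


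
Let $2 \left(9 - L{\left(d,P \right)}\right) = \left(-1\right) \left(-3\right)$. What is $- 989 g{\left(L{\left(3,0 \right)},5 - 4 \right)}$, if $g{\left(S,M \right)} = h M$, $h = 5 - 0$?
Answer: $-4945$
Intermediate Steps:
$h = 5$ ($h = 5 + 0 = 5$)
$L{\left(d,P \right)} = \frac{15}{2}$ ($L{\left(d,P \right)} = 9 - \frac{\left(-1\right) \left(-3\right)}{2} = 9 - \frac{3}{2} = \frac{15}{2}$)
$g{\left(S,M \right)} = 5 M$
$- 989 g{\left(L{\left(3,0 \right)},5 - 4 \right)} = - 989 \cdot 5 \left(5 - 4\right) = - 989 \cdot 5 \cdot 1 = \left(-989\right) 5 = -4945$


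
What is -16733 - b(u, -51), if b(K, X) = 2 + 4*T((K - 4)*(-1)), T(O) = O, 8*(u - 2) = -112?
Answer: -16799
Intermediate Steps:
u = -12 (u = 2 + (⅛)*(-112) = 2 - 14 = -12)
b(K, X) = 18 - 4*K (b(K, X) = 2 + 4*((K - 4)*(-1)) = 2 + 4*((-4 + K)*(-1)) = 2 + 4*(4 - K) = 2 + (16 - 4*K) = 18 - 4*K)
-16733 - b(u, -51) = -16733 - (18 - 4*(-12)) = -16733 - (18 + 48) = -16733 - 1*66 = -16733 - 66 = -16799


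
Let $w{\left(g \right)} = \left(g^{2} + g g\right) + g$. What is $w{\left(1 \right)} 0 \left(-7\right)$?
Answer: $0$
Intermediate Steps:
$w{\left(g \right)} = g + 2 g^{2}$ ($w{\left(g \right)} = \left(g^{2} + g^{2}\right) + g = 2 g^{2} + g = g + 2 g^{2}$)
$w{\left(1 \right)} 0 \left(-7\right) = 1 \left(1 + 2 \cdot 1\right) 0 \left(-7\right) = 1 \left(1 + 2\right) 0 \left(-7\right) = 1 \cdot 3 \cdot 0 \left(-7\right) = 3 \cdot 0 \left(-7\right) = 0 \left(-7\right) = 0$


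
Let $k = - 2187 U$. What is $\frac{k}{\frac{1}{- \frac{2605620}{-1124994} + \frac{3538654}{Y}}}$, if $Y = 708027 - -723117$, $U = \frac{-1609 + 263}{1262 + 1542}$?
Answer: $\frac{8082581651850339}{1607734925368} \approx 5027.3$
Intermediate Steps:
$U = - \frac{673}{1402}$ ($U = - \frac{1346}{2804} = \left(-1346\right) \frac{1}{2804} = - \frac{673}{1402} \approx -0.48003$)
$Y = 1431144$ ($Y = 708027 + 723117 = 1431144$)
$k = \frac{1471851}{1402}$ ($k = \left(-2187\right) \left(- \frac{673}{1402}\right) = \frac{1471851}{1402} \approx 1049.8$)
$\frac{k}{\frac{1}{- \frac{2605620}{-1124994} + \frac{3538654}{Y}}} = \frac{1471851}{1402 \frac{1}{- \frac{2605620}{-1124994} + \frac{3538654}{1431144}}} = \frac{1471851}{1402 \frac{1}{\left(-2605620\right) \left(- \frac{1}{1124994}\right) + 3538654 \cdot \frac{1}{1431144}}} = \frac{1471851}{1402 \frac{1}{\frac{434270}{187499} + \frac{1769327}{715572}}} = \frac{1471851}{1402 \frac{1}{\frac{49422961201}{10320694956}}} = \frac{1471851}{1402 \cdot \frac{10320694956}{49422961201}} = \frac{1471851}{1402} \cdot \frac{49422961201}{10320694956} = \frac{8082581651850339}{1607734925368}$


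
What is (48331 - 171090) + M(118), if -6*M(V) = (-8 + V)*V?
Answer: -374767/3 ≈ -1.2492e+5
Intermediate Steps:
M(V) = -V*(-8 + V)/6 (M(V) = -(-8 + V)*V/6 = -V*(-8 + V)/6)
(48331 - 171090) + M(118) = (48331 - 171090) + (⅙)*118*(8 - 1*118) = -122759 + (⅙)*118*(8 - 118) = -122759 + (⅙)*118*(-110) = -122759 - 6490/3 = -374767/3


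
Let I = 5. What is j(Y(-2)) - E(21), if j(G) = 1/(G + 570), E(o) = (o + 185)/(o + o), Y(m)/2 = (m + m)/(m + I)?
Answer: -175243/35742 ≈ -4.9030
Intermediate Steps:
Y(m) = 4*m/(5 + m) (Y(m) = 2*((m + m)/(m + 5)) = 2*((2*m)/(5 + m)) = 2*(2*m/(5 + m)) = 4*m/(5 + m))
E(o) = (185 + o)/(2*o) (E(o) = (185 + o)/((2*o)) = (185 + o)*(1/(2*o)) = (185 + o)/(2*o))
j(G) = 1/(570 + G)
j(Y(-2)) - E(21) = 1/(570 + 4*(-2)/(5 - 2)) - (185 + 21)/(2*21) = 1/(570 + 4*(-2)/3) - 206/(2*21) = 1/(570 + 4*(-2)*(⅓)) - 1*103/21 = 1/(570 - 8/3) - 103/21 = 1/(1702/3) - 103/21 = 3/1702 - 103/21 = -175243/35742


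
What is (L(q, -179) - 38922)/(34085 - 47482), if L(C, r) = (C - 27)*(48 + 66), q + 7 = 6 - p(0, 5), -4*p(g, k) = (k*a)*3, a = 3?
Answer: 81663/26794 ≈ 3.0478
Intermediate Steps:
p(g, k) = -9*k/4 (p(g, k) = -k*3*3/4 = -3*k*3/4 = -9*k/4)
q = 41/4 (q = -7 + (6 - (-9)*5/4) = -7 + (6 - 1*(-45/4)) = -7 + (6 + 45/4) = -7 + 69/4 = 41/4 ≈ 10.250)
L(C, r) = -3078 + 114*C (L(C, r) = (-27 + C)*114 = -3078 + 114*C)
(L(q, -179) - 38922)/(34085 - 47482) = ((-3078 + 114*(41/4)) - 38922)/(34085 - 47482) = ((-3078 + 2337/2) - 38922)/(-13397) = (-3819/2 - 38922)*(-1/13397) = -81663/2*(-1/13397) = 81663/26794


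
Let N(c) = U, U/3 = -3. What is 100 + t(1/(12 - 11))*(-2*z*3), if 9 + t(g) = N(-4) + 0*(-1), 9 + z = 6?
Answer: -224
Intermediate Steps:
z = -3 (z = -9 + 6 = -3)
U = -9 (U = 3*(-3) = -9)
N(c) = -9
t(g) = -18 (t(g) = -9 + (-9 + 0*(-1)) = -9 + (-9 + 0) = -9 - 9 = -18)
100 + t(1/(12 - 11))*(-2*z*3) = 100 - 18*(-2*(-3))*3 = 100 - 108*3 = 100 - 18*18 = 100 - 324 = -224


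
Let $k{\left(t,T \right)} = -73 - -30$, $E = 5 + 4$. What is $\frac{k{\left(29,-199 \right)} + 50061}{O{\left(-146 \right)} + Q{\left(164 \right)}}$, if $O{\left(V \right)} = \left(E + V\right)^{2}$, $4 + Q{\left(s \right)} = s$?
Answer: $\frac{50018}{18929} \approx 2.6424$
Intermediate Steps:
$E = 9$
$Q{\left(s \right)} = -4 + s$
$k{\left(t,T \right)} = -43$ ($k{\left(t,T \right)} = -73 + 30 = -43$)
$O{\left(V \right)} = \left(9 + V\right)^{2}$
$\frac{k{\left(29,-199 \right)} + 50061}{O{\left(-146 \right)} + Q{\left(164 \right)}} = \frac{-43 + 50061}{\left(9 - 146\right)^{2} + \left(-4 + 164\right)} = \frac{50018}{\left(-137\right)^{2} + 160} = \frac{50018}{18769 + 160} = \frac{50018}{18929}$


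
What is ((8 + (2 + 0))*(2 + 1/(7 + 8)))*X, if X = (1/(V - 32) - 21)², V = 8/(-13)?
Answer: 2464899559/269664 ≈ 9140.6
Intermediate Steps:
V = -8/13 (V = 8*(-1/13) = -8/13 ≈ -0.61539)
X = 79512889/179776 (X = (1/(-8/13 - 32) - 21)² = (1/(-424/13) - 21)² = (-13/424 - 21)² = (-8917/424)² = 79512889/179776 ≈ 442.29)
((8 + (2 + 0))*(2 + 1/(7 + 8)))*X = ((8 + (2 + 0))*(2 + 1/(7 + 8)))*(79512889/179776) = ((8 + 2)*(2 + 1/15))*(79512889/179776) = (10*(2 + 1/15))*(79512889/179776) = (10*(31/15))*(79512889/179776) = (62/3)*(79512889/179776) = 2464899559/269664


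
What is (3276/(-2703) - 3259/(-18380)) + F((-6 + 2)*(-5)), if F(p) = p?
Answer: 314072999/16560380 ≈ 18.965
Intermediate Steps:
(3276/(-2703) - 3259/(-18380)) + F((-6 + 2)*(-5)) = (3276/(-2703) - 3259/(-18380)) + (-6 + 2)*(-5) = (3276*(-1/2703) - 3259*(-1/18380)) - 4*(-5) = (-1092/901 + 3259/18380) + 20 = -17134601/16560380 + 20 = 314072999/16560380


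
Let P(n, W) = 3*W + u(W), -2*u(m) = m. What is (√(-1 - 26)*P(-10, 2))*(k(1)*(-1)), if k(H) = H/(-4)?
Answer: 15*I*√3/4 ≈ 6.4952*I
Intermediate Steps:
u(m) = -m/2
P(n, W) = 5*W/2 (P(n, W) = 3*W - W/2 = 5*W/2)
k(H) = -H/4 (k(H) = H*(-¼) = -H/4)
(√(-1 - 26)*P(-10, 2))*(k(1)*(-1)) = (√(-1 - 26)*((5/2)*2))*(-¼*1*(-1)) = (√(-27)*5)*(-¼*(-1)) = ((3*I*√3)*5)*(¼) = (15*I*√3)*(¼) = 15*I*√3/4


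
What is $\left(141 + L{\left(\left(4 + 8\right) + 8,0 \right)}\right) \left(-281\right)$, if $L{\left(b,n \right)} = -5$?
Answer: $-38216$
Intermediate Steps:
$\left(141 + L{\left(\left(4 + 8\right) + 8,0 \right)}\right) \left(-281\right) = \left(141 - 5\right) \left(-281\right) = 136 \left(-281\right) = -38216$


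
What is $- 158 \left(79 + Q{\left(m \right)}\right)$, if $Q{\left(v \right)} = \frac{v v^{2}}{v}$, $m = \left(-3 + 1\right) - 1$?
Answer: $-13904$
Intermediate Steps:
$m = -3$ ($m = -2 - 1 = -3$)
$Q{\left(v \right)} = v^{2}$ ($Q{\left(v \right)} = \frac{v^{3}}{v} = v^{2}$)
$- 158 \left(79 + Q{\left(m \right)}\right) = - 158 \left(79 + \left(-3\right)^{2}\right) = - 158 \left(79 + 9\right) = \left(-158\right) 88 = -13904$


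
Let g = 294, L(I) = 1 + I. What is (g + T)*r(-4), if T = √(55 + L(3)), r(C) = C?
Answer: -1176 - 4*√59 ≈ -1206.7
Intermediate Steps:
T = √59 (T = √(55 + (1 + 3)) = √(55 + 4) = √59 ≈ 7.6811)
(g + T)*r(-4) = (294 + √59)*(-4) = -1176 - 4*√59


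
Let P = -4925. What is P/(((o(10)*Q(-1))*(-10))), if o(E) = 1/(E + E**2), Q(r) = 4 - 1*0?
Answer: 54175/4 ≈ 13544.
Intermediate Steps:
Q(r) = 4 (Q(r) = 4 + 0 = 4)
P/(((o(10)*Q(-1))*(-10))) = -4925/(((1/(10*(1 + 10)))*4)*(-10)) = -4925/((((1/10)/11)*4)*(-10)) = -4925/((((1/10)*(1/11))*4)*(-10)) = -4925/(((1/110)*4)*(-10)) = -4925/((2/55)*(-10)) = -4925/(-4/11) = -4925*(-11/4) = 54175/4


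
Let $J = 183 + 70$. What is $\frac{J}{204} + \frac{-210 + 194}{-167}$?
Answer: $\frac{45515}{34068} \approx 1.336$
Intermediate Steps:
$J = 253$
$\frac{J}{204} + \frac{-210 + 194}{-167} = \frac{253}{204} + \frac{-210 + 194}{-167} = 253 \cdot \frac{1}{204} - - \frac{16}{167} = \frac{253}{204} + \frac{16}{167} = \frac{45515}{34068}$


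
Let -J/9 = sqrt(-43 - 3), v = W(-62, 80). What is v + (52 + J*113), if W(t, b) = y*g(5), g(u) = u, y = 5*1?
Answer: 77 - 1017*I*sqrt(46) ≈ 77.0 - 6897.6*I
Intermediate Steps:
y = 5
W(t, b) = 25 (W(t, b) = 5*5 = 25)
v = 25
J = -9*I*sqrt(46) (J = -9*sqrt(-43 - 3) = -9*I*sqrt(46) ≈ -61.041*I)
v + (52 + J*113) = 25 + (52 - 9*I*sqrt(46)*113) = 25 + (52 - 1017*I*sqrt(46)) = 77 - 1017*I*sqrt(46)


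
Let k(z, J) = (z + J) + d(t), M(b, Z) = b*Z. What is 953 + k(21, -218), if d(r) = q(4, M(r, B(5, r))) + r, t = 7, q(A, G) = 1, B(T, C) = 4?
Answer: 764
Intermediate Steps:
M(b, Z) = Z*b
d(r) = 1 + r
k(z, J) = 8 + J + z (k(z, J) = (z + J) + (1 + 7) = (J + z) + 8 = 8 + J + z)
953 + k(21, -218) = 953 + (8 - 218 + 21) = 953 - 189 = 764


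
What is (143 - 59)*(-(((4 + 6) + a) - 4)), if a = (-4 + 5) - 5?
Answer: -168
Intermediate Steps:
a = -4 (a = 1 - 5 = -4)
(143 - 59)*(-(((4 + 6) + a) - 4)) = (143 - 59)*(-(((4 + 6) - 4) - 4)) = 84*(-((10 - 4) - 4)) = 84*(-(6 - 4)) = 84*(-1*2) = 84*(-2) = -168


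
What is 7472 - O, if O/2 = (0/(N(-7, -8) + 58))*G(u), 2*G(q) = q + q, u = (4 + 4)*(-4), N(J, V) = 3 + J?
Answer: 7472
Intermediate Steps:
u = -32 (u = 8*(-4) = -32)
G(q) = q (G(q) = (q + q)/2 = (2*q)/2 = q)
O = 0 (O = 2*((0/((3 - 7) + 58))*(-32)) = 2*((0/(-4 + 58))*(-32)) = 2*((0/54)*(-32)) = 2*((0*(1/54))*(-32)) = 2*(0*(-32)) = 2*0 = 0)
7472 - O = 7472 - 1*0 = 7472 + 0 = 7472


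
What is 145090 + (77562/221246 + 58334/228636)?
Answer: 1834844834447659/12646200114 ≈ 1.4509e+5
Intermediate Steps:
145090 + (77562/221246 + 58334/228636) = 145090 + (77562*(1/221246) + 58334*(1/228636)) = 145090 + (38781/110623 + 29167/114318) = 145090 + 7659907399/12646200114 = 1834844834447659/12646200114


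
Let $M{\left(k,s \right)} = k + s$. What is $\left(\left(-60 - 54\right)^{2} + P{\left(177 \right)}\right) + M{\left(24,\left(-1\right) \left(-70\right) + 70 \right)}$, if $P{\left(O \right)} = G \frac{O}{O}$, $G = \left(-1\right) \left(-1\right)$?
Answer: $13161$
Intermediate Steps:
$G = 1$
$P{\left(O \right)} = 1$ ($P{\left(O \right)} = 1 \frac{O}{O} = 1 \cdot 1 = 1$)
$\left(\left(-60 - 54\right)^{2} + P{\left(177 \right)}\right) + M{\left(24,\left(-1\right) \left(-70\right) + 70 \right)} = \left(\left(-60 - 54\right)^{2} + 1\right) + \left(24 + \left(\left(-1\right) \left(-70\right) + 70\right)\right) = \left(\left(-114\right)^{2} + 1\right) + \left(24 + \left(70 + 70\right)\right) = \left(12996 + 1\right) + \left(24 + 140\right) = 12997 + 164 = 13161$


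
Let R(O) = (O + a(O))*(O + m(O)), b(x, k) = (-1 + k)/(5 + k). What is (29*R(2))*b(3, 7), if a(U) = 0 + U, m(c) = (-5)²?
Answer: 1566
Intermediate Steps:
m(c) = 25
a(U) = U
b(x, k) = (-1 + k)/(5 + k)
R(O) = 2*O*(25 + O) (R(O) = (O + O)*(O + 25) = (2*O)*(25 + O) = 2*O*(25 + O))
(29*R(2))*b(3, 7) = (29*(2*2*(25 + 2)))*((-1 + 7)/(5 + 7)) = (29*(2*2*27))*(6/12) = (29*108)*((1/12)*6) = 3132*(½) = 1566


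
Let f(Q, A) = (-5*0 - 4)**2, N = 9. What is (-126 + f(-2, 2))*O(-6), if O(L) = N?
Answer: -990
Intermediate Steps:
O(L) = 9
f(Q, A) = 16 (f(Q, A) = (0 - 4)**2 = (-4)**2 = 16)
(-126 + f(-2, 2))*O(-6) = (-126 + 16)*9 = -110*9 = -990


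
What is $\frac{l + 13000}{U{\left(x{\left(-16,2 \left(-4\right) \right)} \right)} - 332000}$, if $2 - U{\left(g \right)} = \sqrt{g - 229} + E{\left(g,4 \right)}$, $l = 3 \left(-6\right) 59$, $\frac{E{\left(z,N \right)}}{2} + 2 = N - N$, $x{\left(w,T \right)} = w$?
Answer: $- \frac{3963344372}{110220016281} + \frac{83566 i \sqrt{5}}{110220016281} \approx -0.035958 + 1.6953 \cdot 10^{-6} i$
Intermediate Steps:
$E{\left(z,N \right)} = -4$ ($E{\left(z,N \right)} = -4 + 2 \left(N - N\right) = -4 + 2 \cdot 0 = -4 + 0 = -4$)
$l = -1062$ ($l = \left(-18\right) 59 = -1062$)
$U{\left(g \right)} = 6 - \sqrt{-229 + g}$ ($U{\left(g \right)} = 2 - \left(\sqrt{g - 229} - 4\right) = 2 - \left(\sqrt{-229 + g} - 4\right) = 2 - \left(-4 + \sqrt{-229 + g}\right) = 6 - \sqrt{-229 + g}$)
$\frac{l + 13000}{U{\left(x{\left(-16,2 \left(-4\right) \right)} \right)} - 332000} = \frac{-1062 + 13000}{\left(6 - \sqrt{-229 - 16}\right) - 332000} = \frac{11938}{\left(6 - \sqrt{-245}\right) - 332000} = \frac{11938}{\left(6 - 7 i \sqrt{5}\right) - 332000} = \frac{11938}{-331994 - 7 i \sqrt{5}}$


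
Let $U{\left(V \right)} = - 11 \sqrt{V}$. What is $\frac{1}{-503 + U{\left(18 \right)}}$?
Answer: $- \frac{503}{250831} + \frac{33 \sqrt{2}}{250831} \approx -0.0018193$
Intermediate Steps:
$\frac{1}{-503 + U{\left(18 \right)}} = \frac{1}{-503 - 11 \sqrt{18}} = \frac{1}{-503 - 11 \cdot 3 \sqrt{2}} = \frac{1}{-503 - 33 \sqrt{2}}$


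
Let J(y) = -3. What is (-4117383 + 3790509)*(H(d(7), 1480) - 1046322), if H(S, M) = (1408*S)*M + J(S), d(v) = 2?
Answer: -1020289794270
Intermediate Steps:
H(S, M) = -3 + 1408*M*S (H(S, M) = (1408*S)*M - 3 = 1408*M*S - 3 = -3 + 1408*M*S)
(-4117383 + 3790509)*(H(d(7), 1480) - 1046322) = (-4117383 + 3790509)*((-3 + 1408*1480*2) - 1046322) = -326874*((-3 + 4167680) - 1046322) = -326874*(4167677 - 1046322) = -326874*3121355 = -1020289794270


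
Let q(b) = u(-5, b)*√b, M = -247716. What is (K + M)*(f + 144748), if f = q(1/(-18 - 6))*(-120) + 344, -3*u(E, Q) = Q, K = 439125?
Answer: 27771914628 - 319015*I*√6/12 ≈ 2.7772e+10 - 65119.0*I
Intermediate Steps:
u(E, Q) = -Q/3
q(b) = -b^(3/2)/3 (q(b) = (-b/3)*√b = -b^(3/2)/3)
f = 344 - 5*I*√6/36 (f = -(-I*√6/288)/3*(-120) + 344 = -(-1)*I*√6/864*(-120) + 344 = (I*√6/864)*(-120) + 344 = -5*I*√6/36 + 344 = 344 - 5*I*√6/36 ≈ 344.0 - 0.34021*I)
(K + M)*(f + 144748) = (439125 - 247716)*((344 - 5*I*√6/36) + 144748) = 191409*(145092 - 5*I*√6/36) = 27771914628 - 319015*I*√6/12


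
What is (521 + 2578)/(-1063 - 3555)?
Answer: -3099/4618 ≈ -0.67107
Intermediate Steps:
(521 + 2578)/(-1063 - 3555) = 3099/(-4618) = 3099*(-1/4618) = -3099/4618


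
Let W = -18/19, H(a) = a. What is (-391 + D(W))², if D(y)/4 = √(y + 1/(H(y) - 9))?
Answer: 548935463/3591 - 3128*I*√1501437/1197 ≈ 1.5286e+5 - 3202.0*I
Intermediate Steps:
W = -18/19 (W = -18*1/19 = -18/19 ≈ -0.94737)
D(y) = 4*√(y + 1/(-9 + y)) (D(y) = 4*√(y + 1/(y - 9)) = 4*√(y + 1/(-9 + y)))
(-391 + D(W))² = (-391 + 4*√((1 - 18*(-9 - 18/19)/19)/(-9 - 18/19)))² = (-391 + 4*√((1 - 18/19*(-189/19))/(-189/19)))² = (-391 + 4*√(-19*(1 + 3402/361)/189))² = (-391 + 4*√(-19/189*3763/361))² = (-391 + 4*√(-3763/3591))² = (-391 + 4*(I*√1501437/1197))² = (-391 + 4*I*√1501437/1197)²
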